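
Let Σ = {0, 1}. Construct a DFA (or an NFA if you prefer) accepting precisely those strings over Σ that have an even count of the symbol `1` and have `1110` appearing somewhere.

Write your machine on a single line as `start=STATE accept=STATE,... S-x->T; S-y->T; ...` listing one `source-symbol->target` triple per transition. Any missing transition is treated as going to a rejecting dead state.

Build one automaton per condition and run them in lockstep. One (2 states) tracks the count of `1`s modulo 2; the other (5 states) tracks whether and how much of `1110` has been seen. Each combined state is a pair, one component from each; accept when both components accept.
A 10-state machine:
       0  1 
>  A   A  B 
   B   C  D 
   C   C  E 
   D   A  F 
   E   A  G 
   F   H  I 
   G   C  I 
   H   H  J 
   I   J  F 
 * J   J  H 
(> = start, * = accepting)

start=A; accept=J; A-0->A; A-1->B; B-0->C; B-1->D; C-0->C; C-1->E; D-0->A; D-1->F; E-0->A; E-1->G; F-0->H; F-1->I; G-0->C; G-1->I; H-0->H; H-1->J; I-0->J; I-1->F; J-0->J; J-1->H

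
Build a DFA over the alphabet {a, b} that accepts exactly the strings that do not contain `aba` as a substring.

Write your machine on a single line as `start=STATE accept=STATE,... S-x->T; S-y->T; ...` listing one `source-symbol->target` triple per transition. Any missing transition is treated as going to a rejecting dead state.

Track partial matches of the forbidden pattern `aba`. State q3 is a dead state reached once `aba` has occurred; every other state accepts. q0 means no part of `aba` is currently matched.
4 states suffice.
        a   b  
>* q0   q1  q0 
 * q1   q1  q2 
 * q2   q3  q0 
   q3   q3  q3 
(> = start, * = accepting)

start=q0; accept=q0,q1,q2; q0-a->q1; q0-b->q0; q1-a->q1; q1-b->q2; q2-a->q3; q2-b->q0; q3-a->q3; q3-b->q3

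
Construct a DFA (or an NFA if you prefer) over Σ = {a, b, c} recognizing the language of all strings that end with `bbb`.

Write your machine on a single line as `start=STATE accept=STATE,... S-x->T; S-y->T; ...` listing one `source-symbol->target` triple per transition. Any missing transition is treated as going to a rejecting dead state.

start=q0; accept=q3; q0-a->q0; q0-b->q1; q0-c->q0; q1-a->q0; q1-b->q2; q1-c->q0; q2-a->q0; q2-b->q3; q2-c->q0; q3-a->q0; q3-b->q3; q3-c->q0

Remember how much of `bbb` the current input suffix matches. State q0 means no match yet; q1 means the last symbol is `b`; q2 means the last 2 symbols are `bb`; q3 means the last 3 symbols are `bbb`. Only q3 accepts. On a mismatch, fall back to the longest proper suffix that is still a prefix of `bbb`.
        a   b   c  
>  q0   q0  q1  q0 
   q1   q0  q2  q0 
   q2   q0  q3  q0 
 * q3   q0  q3  q0 
(> = start, * = accepting)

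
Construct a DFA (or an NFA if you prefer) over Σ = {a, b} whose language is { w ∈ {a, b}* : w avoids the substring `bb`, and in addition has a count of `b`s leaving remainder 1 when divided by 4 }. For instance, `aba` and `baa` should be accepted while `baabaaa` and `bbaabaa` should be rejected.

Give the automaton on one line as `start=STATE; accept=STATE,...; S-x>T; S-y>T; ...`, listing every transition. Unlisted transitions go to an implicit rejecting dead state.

start=s0; accept=s1,s2; s0-a>s0; s0-b>s1; s1-a>s2; s1-b>s3; s2-a>s2; s2-b>s4; s3-a>s3; s3-b>s3; s4-a>s5; s4-b>s3; s5-a>s5; s5-b>s6; s6-a>s7; s6-b>s3; s7-a>s7; s7-b>s8; s8-a>s0; s8-b>s3

Handle the two conditions separately and then intersect. The first has 3 states tracking partial matches of the forbidden pattern `bb`; the second has 4 states tracking the count of `b`s modulo 4. A product state is a pair (one from each), accepting exactly when both do. Minimizing collapses redundant product states.
9 states suffice.
        a   b  
>  s0   s0  s1 
 * s1   s2  s3 
 * s2   s2  s4 
   s3   s3  s3 
   s4   s5  s3 
   s5   s5  s6 
   s6   s7  s3 
   s7   s7  s8 
   s8   s0  s3 
(> = start, * = accepting)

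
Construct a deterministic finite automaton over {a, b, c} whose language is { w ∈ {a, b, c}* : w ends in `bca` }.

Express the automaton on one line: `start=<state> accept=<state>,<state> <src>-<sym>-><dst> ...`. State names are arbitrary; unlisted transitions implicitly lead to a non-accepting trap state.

Remember how much of `bca` the current input suffix matches. State s0 means no match yet; s1 means the last symbol is `b`; s2 means the last 2 symbols are `bc`; s3 means the last 3 symbols are `bca`. Only s3 accepts. On a mismatch, fall back to the longest proper suffix that is still a prefix of `bca`.
        a   b   c  
>  s0   s0  s1  s0 
   s1   s0  s1  s2 
   s2   s3  s1  s0 
 * s3   s0  s1  s0 
(> = start, * = accepting)

start=s0 accept=s3 s0-a->s0 s0-b->s1 s0-c->s0 s1-a->s0 s1-b->s1 s1-c->s2 s2-a->s3 s2-b->s1 s2-c->s0 s3-a->s0 s3-b->s1 s3-c->s0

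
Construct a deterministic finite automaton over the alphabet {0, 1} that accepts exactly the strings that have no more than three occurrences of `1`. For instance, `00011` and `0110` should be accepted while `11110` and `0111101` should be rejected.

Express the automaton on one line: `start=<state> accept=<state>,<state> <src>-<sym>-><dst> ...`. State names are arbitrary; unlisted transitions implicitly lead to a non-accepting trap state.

Count `1`s, saturating at 4: states S0 through S3 mean 0 through 3 `1`s seen; S4 means more than 3. Each `1` increments (capped at S4); other symbols loop. Accept from {S0, S1, S2, S3}.
A 5-state machine:
        0   1  
>* S0   S0  S1 
 * S1   S1  S2 
 * S2   S2  S3 
 * S3   S3  S4 
   S4   S4  S4 
(> = start, * = accepting)

start=S0 accept=S0,S1,S2,S3 S0-0->S0 S0-1->S1 S1-0->S1 S1-1->S2 S2-0->S2 S2-1->S3 S3-0->S3 S3-1->S4 S4-0->S4 S4-1->S4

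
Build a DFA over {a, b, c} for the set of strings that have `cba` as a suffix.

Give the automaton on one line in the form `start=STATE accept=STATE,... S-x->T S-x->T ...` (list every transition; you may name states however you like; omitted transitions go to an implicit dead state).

Let each state record the length of the longest suffix of the input read so far that is also a prefix of `cba`. S1 means the last symbol is `c`; S2 means the last 2 symbols are `cb`; S3 means the last 3 symbols are `cba`. Accept only at S3, where the string currently ends in `cba`.
4 states suffice.
        a   b   c  
>  S0   S0  S0  S1 
   S1   S0  S2  S1 
   S2   S3  S0  S1 
 * S3   S0  S0  S1 
(> = start, * = accepting)

start=S0 accept=S3 S0-a->S0 S0-b->S0 S0-c->S1 S1-a->S0 S1-b->S2 S1-c->S1 S2-a->S3 S2-b->S0 S2-c->S1 S3-a->S0 S3-b->S0 S3-c->S1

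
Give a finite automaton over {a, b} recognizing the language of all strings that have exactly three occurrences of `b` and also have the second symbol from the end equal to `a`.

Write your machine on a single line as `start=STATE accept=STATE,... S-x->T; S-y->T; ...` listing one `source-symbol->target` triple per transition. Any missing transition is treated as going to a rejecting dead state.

Build one automaton per condition and run them in lockstep. One (5 states) tracks the count of `b`s, saturating at 4; the other (7 states) tracks the last 2 symbols read. Each combined state is a pair, one component from each; accept when both components accept. Minimizing collapses redundant product states.
A 9-state machine:
        a   b  
>  q0   q0  q1 
   q1   q1  q2 
   q2   q3  q4 
   q3   q3  q5 
   q4   q6  q7 
 * q5   q6  q7 
   q6   q8  q7 
   q7   q7  q7 
 * q8   q8  q7 
(> = start, * = accepting)

start=q0; accept=q5,q8; q0-a->q0; q0-b->q1; q1-a->q1; q1-b->q2; q2-a->q3; q2-b->q4; q3-a->q3; q3-b->q5; q4-a->q6; q4-b->q7; q5-a->q6; q5-b->q7; q6-a->q8; q6-b->q7; q7-a->q7; q7-b->q7; q8-a->q8; q8-b->q7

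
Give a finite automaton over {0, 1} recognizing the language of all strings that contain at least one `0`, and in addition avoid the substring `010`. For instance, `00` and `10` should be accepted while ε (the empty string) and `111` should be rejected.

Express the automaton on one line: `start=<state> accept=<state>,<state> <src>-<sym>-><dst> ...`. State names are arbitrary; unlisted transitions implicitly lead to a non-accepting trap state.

Build one automaton per condition and run them in lockstep. One (3 states) tracks the count of `0`s, saturating at 2; the other (4 states) tracks partial matches of the forbidden pattern `010`. Each combined state is a pair, one component from each; accept when both components accept.
An 8-state machine:
        0   1  
>  q0   q1  q0 
 * q1   q2  q3 
 * q2   q2  q4 
 * q3   q5  q6 
 * q4   q5  q7 
   q5   q5  q5 
 * q6   q2  q6 
 * q7   q2  q7 
(> = start, * = accepting)

start=q0 accept=q1,q2,q3,q4,q6,q7 q0-0->q1 q0-1->q0 q1-0->q2 q1-1->q3 q2-0->q2 q2-1->q4 q3-0->q5 q3-1->q6 q4-0->q5 q4-1->q7 q5-0->q5 q5-1->q5 q6-0->q2 q6-1->q6 q7-0->q2 q7-1->q7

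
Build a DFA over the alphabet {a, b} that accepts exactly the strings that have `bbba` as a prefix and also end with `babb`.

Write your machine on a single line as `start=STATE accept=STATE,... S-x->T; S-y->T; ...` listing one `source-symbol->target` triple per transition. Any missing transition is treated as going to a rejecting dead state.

Build one automaton per condition and run them in lockstep. The first has 6 states tracking whether the input so far still matches the prefix `bbba`; the second has 5 states tracking how much of the suffix `babb` has currently been matched. A product state is a pair (one from each), accepting exactly when both do.
          a    b  
>  q0     q1   q2 
   q1     q1   q3 
   q2     q4   q5 
   q3     q4   q3 
   q4     q1   q6 
   q5     q4   q7 
   q6     q4   q8 
   q7     q9   q3 
   q8     q4   q3 
   q9    q10  q11 
   q10   q10  q12 
   q11    q9  q13 
   q12    q9  q12 
 * q13    q9  q12 
(> = start, * = accepting)

start=q0; accept=q13; q0-a->q1; q0-b->q2; q1-a->q1; q1-b->q3; q2-a->q4; q2-b->q5; q3-a->q4; q3-b->q3; q4-a->q1; q4-b->q6; q5-a->q4; q5-b->q7; q6-a->q4; q6-b->q8; q7-a->q9; q7-b->q3; q8-a->q4; q8-b->q3; q9-a->q10; q9-b->q11; q10-a->q10; q10-b->q12; q11-a->q9; q11-b->q13; q12-a->q9; q12-b->q12; q13-a->q9; q13-b->q12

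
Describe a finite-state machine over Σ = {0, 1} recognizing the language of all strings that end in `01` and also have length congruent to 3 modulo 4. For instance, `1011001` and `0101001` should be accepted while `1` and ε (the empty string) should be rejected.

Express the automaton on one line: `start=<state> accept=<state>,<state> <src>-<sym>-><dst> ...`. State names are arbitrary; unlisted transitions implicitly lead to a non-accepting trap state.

Build one automaton per condition and run them in lockstep. One (3 states) tracks how much of the suffix `01` has currently been matched; the other (4 states) tracks the input length modulo 4. Each combined state is a pair, one component from each; accept when both components accept.
With 12 states:
       0  1 
>  A   B  C 
   B   D  E 
   C   D  F 
   D   G  H 
   E   G  I 
   F   G  I 
   G   J  K 
 * H   J  A 
   I   J  A 
   J   B  L 
   K   B  C 
   L   D  F 
(> = start, * = accepting)

start=A accept=H A-0->B A-1->C B-0->D B-1->E C-0->D C-1->F D-0->G D-1->H E-0->G E-1->I F-0->G F-1->I G-0->J G-1->K H-0->J H-1->A I-0->J I-1->A J-0->B J-1->L K-0->B K-1->C L-0->D L-1->F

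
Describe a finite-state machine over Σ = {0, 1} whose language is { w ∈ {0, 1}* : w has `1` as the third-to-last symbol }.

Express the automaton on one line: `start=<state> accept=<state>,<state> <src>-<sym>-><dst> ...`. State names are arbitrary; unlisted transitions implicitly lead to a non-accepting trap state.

A DFA must remember the last 3 symbols (since which symbol is third-to-last isn't known until the input ends). Use one state per possible window of the last ≤3 symbols; accept from those whose window starts with `1`.
A 15-state machine:
       0  1 
>  A   B  C 
   B   D  E 
   C   F  G 
   D   H  I 
   E   J  K 
   F   L  M 
   G   N  O 
   H   H  I 
   I   J  K 
   J   L  M 
   K   N  O 
 * L   H  I 
 * M   J  K 
 * N   L  M 
 * O   N  O 
(> = start, * = accepting)

start=A accept=L,M,N,O A-0->B A-1->C B-0->D B-1->E C-0->F C-1->G D-0->H D-1->I E-0->J E-1->K F-0->L F-1->M G-0->N G-1->O H-0->H H-1->I I-0->J I-1->K J-0->L J-1->M K-0->N K-1->O L-0->H L-1->I M-0->J M-1->K N-0->L N-1->M O-0->N O-1->O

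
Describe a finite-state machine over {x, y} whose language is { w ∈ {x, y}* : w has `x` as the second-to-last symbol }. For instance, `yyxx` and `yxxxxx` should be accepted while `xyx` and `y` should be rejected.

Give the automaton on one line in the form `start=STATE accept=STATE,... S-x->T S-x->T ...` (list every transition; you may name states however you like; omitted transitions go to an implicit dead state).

start=q0 accept=q3,q4 q0-x->q1 q0-y->q2 q1-x->q3 q1-y->q4 q2-x->q5 q2-y->q6 q3-x->q3 q3-y->q4 q4-x->q5 q4-y->q6 q5-x->q3 q5-y->q4 q6-x->q5 q6-y->q6

A DFA must remember the last 2 symbols (since which symbol is second-to-last isn't known until the input ends). Use one state per possible window of the last ≤2 symbols; accept from those whose window starts with `x`.
        x   y  
>  q0   q1  q2 
   q1   q3  q4 
   q2   q5  q6 
 * q3   q3  q4 
 * q4   q5  q6 
   q5   q3  q4 
   q6   q5  q6 
(> = start, * = accepting)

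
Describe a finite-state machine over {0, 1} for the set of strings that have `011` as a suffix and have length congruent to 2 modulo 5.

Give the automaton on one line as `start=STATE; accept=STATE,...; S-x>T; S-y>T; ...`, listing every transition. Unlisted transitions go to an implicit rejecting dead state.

start=q0; accept=q7; q0-0>q1; q0-1>q1; q1-0>q2; q1-1>q2; q2-0>q3; q2-1>q3; q3-0>q4; q3-1>q4; q4-0>q5; q4-1>q0; q5-0>q1; q5-1>q6; q6-0>q2; q6-1>q7; q7-0>q3; q7-1>q3

Handle the two conditions separately and then intersect. The first has 4 states tracking how much of the suffix `011` has currently been matched; the second has 5 states tracking the input length modulo 5. A product state is a pair (one from each), accepting exactly when both do. Minimizing collapses redundant product states.
        0   1  
>  q0   q1  q1 
   q1   q2  q2 
   q2   q3  q3 
   q3   q4  q4 
   q4   q5  q0 
   q5   q1  q6 
   q6   q2  q7 
 * q7   q3  q3 
(> = start, * = accepting)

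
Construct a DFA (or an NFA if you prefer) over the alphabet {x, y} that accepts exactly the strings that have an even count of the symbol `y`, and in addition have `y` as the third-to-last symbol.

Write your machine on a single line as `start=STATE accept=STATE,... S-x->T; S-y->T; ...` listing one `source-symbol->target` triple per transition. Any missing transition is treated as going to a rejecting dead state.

Build one automaton per condition and run them in lockstep. The first has 2 states tracking the count of `y`s modulo 2; the second has 15 states tracking the last 3 symbols read. A product state is a pair (one from each), accepting exactly when both do. Equivalent product states are then merged.
       x  y 
>  A   A  B 
   B   C  D 
   C   E  F 
   D   G  H 
   E   E  I 
 * F   J  H 
 * G   K  B 
   H   C  L 
   I   J  H 
   J   K  B 
 * K   A  B 
 * L   G  H 
(> = start, * = accepting)

start=A; accept=F,G,K,L; A-x->A; A-y->B; B-x->C; B-y->D; C-x->E; C-y->F; D-x->G; D-y->H; E-x->E; E-y->I; F-x->J; F-y->H; G-x->K; G-y->B; H-x->C; H-y->L; I-x->J; I-y->H; J-x->K; J-y->B; K-x->A; K-y->B; L-x->G; L-y->H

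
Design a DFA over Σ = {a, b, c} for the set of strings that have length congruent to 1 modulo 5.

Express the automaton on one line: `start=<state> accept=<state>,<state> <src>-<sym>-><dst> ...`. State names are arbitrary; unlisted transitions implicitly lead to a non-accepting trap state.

start=q0 accept=q1 q0-a->q1 q0-b->q1 q0-c->q1 q1-a->q2 q1-b->q2 q1-c->q2 q2-a->q3 q2-b->q3 q2-c->q3 q3-a->q4 q3-b->q4 q3-c->q4 q4-a->q0 q4-b->q0 q4-c->q0

Only the length mod 5 matters, so use a 5-cycle: from any state, every input symbol moves to the next state, wrapping q4 back to q0. Mark q1 accepting.
With 5 states:
        a   b   c  
>  q0   q1  q1  q1 
 * q1   q2  q2  q2 
   q2   q3  q3  q3 
   q3   q4  q4  q4 
   q4   q0  q0  q0 
(> = start, * = accepting)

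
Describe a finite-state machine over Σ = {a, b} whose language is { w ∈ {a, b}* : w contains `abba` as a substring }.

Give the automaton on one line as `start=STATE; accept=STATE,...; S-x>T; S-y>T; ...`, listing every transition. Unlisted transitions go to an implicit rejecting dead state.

start=q0; accept=q4; q0-a>q1; q0-b>q0; q1-a>q1; q1-b>q2; q2-a>q1; q2-b>q3; q3-a>q4; q3-b>q0; q4-a>q4; q4-b>q4

States q0..q3 record the length of the longest prefix of `abba` that matches the current input suffix. Reaching q4 means `abba` has been seen, and we stay there forever. Accept from q4.
5 states suffice.
        a   b  
>  q0   q1  q0 
   q1   q1  q2 
   q2   q1  q3 
   q3   q4  q0 
 * q4   q4  q4 
(> = start, * = accepting)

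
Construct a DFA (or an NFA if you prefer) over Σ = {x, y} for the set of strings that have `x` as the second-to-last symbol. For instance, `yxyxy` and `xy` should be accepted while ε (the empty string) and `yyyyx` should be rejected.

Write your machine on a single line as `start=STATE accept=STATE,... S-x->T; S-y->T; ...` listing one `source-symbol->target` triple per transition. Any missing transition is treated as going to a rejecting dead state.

A DFA must remember the last 2 symbols (since which symbol is second-to-last isn't known until the input ends). Use one state per possible window of the last ≤2 symbols; accept from those whose window starts with `x`.
7 states suffice.
        x   y  
>  s0   s1  s2 
   s1   s3  s4 
   s2   s5  s6 
 * s3   s3  s4 
 * s4   s5  s6 
   s5   s3  s4 
   s6   s5  s6 
(> = start, * = accepting)

start=s0; accept=s3,s4; s0-x->s1; s0-y->s2; s1-x->s3; s1-y->s4; s2-x->s5; s2-y->s6; s3-x->s3; s3-y->s4; s4-x->s5; s4-y->s6; s5-x->s3; s5-y->s4; s6-x->s5; s6-y->s6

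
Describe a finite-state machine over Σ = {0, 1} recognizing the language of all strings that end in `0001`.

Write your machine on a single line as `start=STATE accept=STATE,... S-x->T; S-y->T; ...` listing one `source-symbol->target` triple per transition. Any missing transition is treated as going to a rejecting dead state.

Remember how much of `0001` the current input suffix matches. State A means no match yet; B means the last symbol is `0`; C means the last 2 symbols are `00`; D means the last 3 symbols are `000`; E means the last 4 symbols are `0001`. Only E accepts. On a mismatch, fall back to the longest proper suffix that is still a prefix of `0001`.
With 5 states:
       0  1 
>  A   B  A 
   B   C  A 
   C   D  A 
   D   D  E 
 * E   B  A 
(> = start, * = accepting)

start=A; accept=E; A-0->B; A-1->A; B-0->C; B-1->A; C-0->D; C-1->A; D-0->D; D-1->E; E-0->B; E-1->A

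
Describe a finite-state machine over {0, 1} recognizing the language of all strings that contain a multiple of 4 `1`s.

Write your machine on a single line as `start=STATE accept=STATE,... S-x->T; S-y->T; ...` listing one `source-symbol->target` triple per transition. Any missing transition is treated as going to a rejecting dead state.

start=S0; accept=S0; S0-0->S0; S0-1->S1; S1-0->S1; S1-1->S2; S2-0->S2; S2-1->S3; S3-0->S3; S3-1->S0

Keep the running count of `1`s modulo 4: each `1` advances along the cycle S0 → S1 → S2 → S3 → S0 while other symbols loop. Accept at S0.
A 4-state machine:
        0   1  
>* S0   S0  S1 
   S1   S1  S2 
   S2   S2  S3 
   S3   S3  S0 
(> = start, * = accepting)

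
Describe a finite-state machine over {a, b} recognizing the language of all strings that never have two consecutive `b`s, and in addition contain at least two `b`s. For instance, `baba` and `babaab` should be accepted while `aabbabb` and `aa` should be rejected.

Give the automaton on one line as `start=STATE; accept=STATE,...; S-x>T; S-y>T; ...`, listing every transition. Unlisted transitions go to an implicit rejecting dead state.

start=q0; accept=q4,q5; q0-a>q0; q0-b>q1; q1-a>q2; q1-b>q3; q2-a>q2; q2-b>q4; q3-a>q3; q3-b>q3; q4-a>q5; q4-b>q3; q5-a>q5; q5-b>q4

Build one automaton per condition and run them in lockstep. One (3 states) tracks partial matches of the forbidden pattern `bb`; the other (4 states) tracks the count of `b`s, saturating at 3. Each combined state is a pair, one component from each; accept when both components accept. Equivalent product states are then merged.
A 6-state machine:
        a   b  
>  q0   q0  q1 
   q1   q2  q3 
   q2   q2  q4 
   q3   q3  q3 
 * q4   q5  q3 
 * q5   q5  q4 
(> = start, * = accepting)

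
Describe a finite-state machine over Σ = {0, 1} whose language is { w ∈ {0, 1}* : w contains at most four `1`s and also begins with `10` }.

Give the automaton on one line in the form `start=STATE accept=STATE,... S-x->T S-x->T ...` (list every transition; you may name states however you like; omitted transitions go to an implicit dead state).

Run two small machines in parallel and take their product. One (6 states) tracks the count of `1`s, saturating at 5; the other (4 states) tracks whether the input so far still matches the prefix `10`. Each combined state is a pair, one component from each; accept when both components accept.
With 13 states:
       0  1 
>  A   B  C 
   B   B  D 
   C   E  F 
   D   D  F 
 * E   E  G 
   F   F  H 
 * G   G  I 
   H   H  J 
 * I   I  K 
   J   J  L 
 * K   K  M 
   L   L  L 
   M   M  M 
(> = start, * = accepting)

start=A accept=E,G,I,K A-0->B A-1->C B-0->B B-1->D C-0->E C-1->F D-0->D D-1->F E-0->E E-1->G F-0->F F-1->H G-0->G G-1->I H-0->H H-1->J I-0->I I-1->K J-0->J J-1->L K-0->K K-1->M L-0->L L-1->L M-0->M M-1->M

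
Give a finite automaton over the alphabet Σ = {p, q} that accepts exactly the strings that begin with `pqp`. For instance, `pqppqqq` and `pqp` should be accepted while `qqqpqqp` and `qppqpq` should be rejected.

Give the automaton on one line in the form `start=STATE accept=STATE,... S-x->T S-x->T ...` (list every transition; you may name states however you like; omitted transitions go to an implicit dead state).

start=A accept=D A-p->B A-q->E B-p->E B-q->C C-p->D C-q->E D-p->D D-q->D E-p->E E-q->E

Check the first 3 symbols one by one: A through C record how many have matched `pqp` so far; any wrong symbol goes to the dead state E. After all 3 match we enter the accepting sink D.
With 5 states:
       p  q 
>  A   B  E 
   B   E  C 
   C   D  E 
 * D   D  D 
   E   E  E 
(> = start, * = accepting)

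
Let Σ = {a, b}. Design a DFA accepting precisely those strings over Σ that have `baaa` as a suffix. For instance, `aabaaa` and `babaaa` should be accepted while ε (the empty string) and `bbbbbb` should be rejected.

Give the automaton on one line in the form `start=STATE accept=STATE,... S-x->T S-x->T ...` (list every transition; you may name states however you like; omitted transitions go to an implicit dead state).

Remember how much of `baaa` the current input suffix matches. State s0 means no match yet; s1 means the last symbol is `b`; s2 means the last 2 symbols are `ba`; s3 means the last 3 symbols are `baa`; s4 means the last 4 symbols are `baaa`. Only s4 accepts. On a mismatch, fall back to the longest proper suffix that is still a prefix of `baaa`.
A 5-state machine:
        a   b  
>  s0   s0  s1 
   s1   s2  s1 
   s2   s3  s1 
   s3   s4  s1 
 * s4   s0  s1 
(> = start, * = accepting)

start=s0 accept=s4 s0-a->s0 s0-b->s1 s1-a->s2 s1-b->s1 s2-a->s3 s2-b->s1 s3-a->s4 s3-b->s1 s4-a->s0 s4-b->s1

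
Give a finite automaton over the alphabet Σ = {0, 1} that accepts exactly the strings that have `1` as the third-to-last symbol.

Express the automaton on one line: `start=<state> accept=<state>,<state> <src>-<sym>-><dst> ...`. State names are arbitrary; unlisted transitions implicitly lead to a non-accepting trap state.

start=S0 accept=S11,S12,S13,S14 S0-0->S1 S0-1->S2 S1-0->S3 S1-1->S4 S2-0->S5 S2-1->S6 S3-0->S7 S3-1->S8 S4-0->S9 S4-1->S10 S5-0->S11 S5-1->S12 S6-0->S13 S6-1->S14 S7-0->S7 S7-1->S8 S8-0->S9 S8-1->S10 S9-0->S11 S9-1->S12 S10-0->S13 S10-1->S14 S11-0->S7 S11-1->S8 S12-0->S9 S12-1->S10 S13-0->S11 S13-1->S12 S14-0->S13 S14-1->S14

A DFA must remember the last 3 symbols (since which symbol is third-to-last isn't known until the input ends). Use one state per possible window of the last ≤3 symbols; accept from those whose window starts with `1`.
With 15 states:
          0    1  
>  S0     S1   S2 
   S1     S3   S4 
   S2     S5   S6 
   S3     S7   S8 
   S4     S9  S10 
   S5    S11  S12 
   S6    S13  S14 
   S7     S7   S8 
   S8     S9  S10 
   S9    S11  S12 
   S10   S13  S14 
 * S11    S7   S8 
 * S12    S9  S10 
 * S13   S11  S12 
 * S14   S13  S14 
(> = start, * = accepting)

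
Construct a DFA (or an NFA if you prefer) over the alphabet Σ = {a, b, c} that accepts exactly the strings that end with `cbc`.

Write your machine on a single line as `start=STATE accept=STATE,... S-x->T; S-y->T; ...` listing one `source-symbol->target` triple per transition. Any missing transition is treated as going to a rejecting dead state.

start=q0; accept=q3; q0-a->q0; q0-b->q0; q0-c->q1; q1-a->q0; q1-b->q2; q1-c->q1; q2-a->q0; q2-b->q0; q2-c->q3; q3-a->q0; q3-b->q2; q3-c->q1

Remember how much of `cbc` the current input suffix matches. State q0 means no match yet; q1 means the last symbol is `c`; q2 means the last 2 symbols are `cb`; q3 means the last 3 symbols are `cbc`. Only q3 accepts. On a mismatch, fall back to the longest proper suffix that is still a prefix of `cbc`.
With 4 states:
        a   b   c  
>  q0   q0  q0  q1 
   q1   q0  q2  q1 
   q2   q0  q0  q3 
 * q3   q0  q2  q1 
(> = start, * = accepting)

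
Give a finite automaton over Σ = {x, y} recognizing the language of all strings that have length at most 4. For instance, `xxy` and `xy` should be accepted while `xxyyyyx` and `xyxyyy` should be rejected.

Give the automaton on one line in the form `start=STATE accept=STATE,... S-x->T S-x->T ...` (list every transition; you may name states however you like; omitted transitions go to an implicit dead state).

start=q0 accept=q0,q1,q2,q3,q4 q0-x->q1 q0-y->q1 q1-x->q2 q1-y->q2 q2-x->q3 q2-y->q3 q3-x->q4 q3-y->q4 q4-x->q5 q4-y->q5 q5-x->q5 q5-y->q5

Count input length up to 5: every symbol moves from q0 toward q5, which means 'more than 4' and absorbs. Accept from {q0, q1, q2, q3, q4}.
A 6-state machine:
        x   y  
>* q0   q1  q1 
 * q1   q2  q2 
 * q2   q3  q3 
 * q3   q4  q4 
 * q4   q5  q5 
   q5   q5  q5 
(> = start, * = accepting)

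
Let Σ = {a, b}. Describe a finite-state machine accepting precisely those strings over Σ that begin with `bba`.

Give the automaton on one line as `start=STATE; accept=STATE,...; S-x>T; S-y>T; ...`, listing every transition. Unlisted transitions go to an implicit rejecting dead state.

Check the first 3 symbols one by one: q0 through q2 record how many have matched `bba` so far; any wrong symbol goes to the dead state q4. After all 3 match we enter the accepting sink q3.
With 5 states:
        a   b  
>  q0   q4  q1 
   q1   q4  q2 
   q2   q3  q4 
 * q3   q3  q3 
   q4   q4  q4 
(> = start, * = accepting)

start=q0; accept=q3; q0-a>q4; q0-b>q1; q1-a>q4; q1-b>q2; q2-a>q3; q2-b>q4; q3-a>q3; q3-b>q3; q4-a>q4; q4-b>q4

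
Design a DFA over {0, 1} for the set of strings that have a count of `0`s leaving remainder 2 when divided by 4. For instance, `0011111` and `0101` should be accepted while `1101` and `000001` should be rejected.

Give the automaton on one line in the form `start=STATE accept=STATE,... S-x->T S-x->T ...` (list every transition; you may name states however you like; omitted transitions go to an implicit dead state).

start=q0 accept=q2 q0-0->q1 q0-1->q0 q1-0->q2 q1-1->q1 q2-0->q3 q2-1->q2 q3-0->q0 q3-1->q3

The only thing that matters is how many `0`s have appeared, reduced mod 4. Use one state per residue: q0 for 0, …, q3 for 3. Reading `0` moves to the next residue; anything else stays put. q2 is accepting.
With 4 states:
        0   1  
>  q0   q1  q0 
   q1   q2  q1 
 * q2   q3  q2 
   q3   q0  q3 
(> = start, * = accepting)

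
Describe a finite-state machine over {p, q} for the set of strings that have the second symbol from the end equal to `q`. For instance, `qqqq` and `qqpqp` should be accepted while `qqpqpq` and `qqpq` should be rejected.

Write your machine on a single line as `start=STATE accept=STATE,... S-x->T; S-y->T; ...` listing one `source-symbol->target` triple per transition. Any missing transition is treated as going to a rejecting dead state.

A DFA must remember the last 2 symbols (since which symbol is second-to-last isn't known until the input ends). Use one state per possible window of the last ≤2 symbols; accept from those whose window starts with `q`.
With 7 states:
        p   q  
>  S0   S1  S2 
   S1   S3  S4 
   S2   S5  S6 
   S3   S3  S4 
   S4   S5  S6 
 * S5   S3  S4 
 * S6   S5  S6 
(> = start, * = accepting)

start=S0; accept=S5,S6; S0-p->S1; S0-q->S2; S1-p->S3; S1-q->S4; S2-p->S5; S2-q->S6; S3-p->S3; S3-q->S4; S4-p->S5; S4-q->S6; S5-p->S3; S5-q->S4; S6-p->S5; S6-q->S6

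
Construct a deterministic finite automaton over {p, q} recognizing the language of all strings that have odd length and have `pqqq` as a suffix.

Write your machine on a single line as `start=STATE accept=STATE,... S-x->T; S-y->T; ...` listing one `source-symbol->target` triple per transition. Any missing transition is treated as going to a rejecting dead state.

Run two small machines in parallel and take their product. The first has 2 states tracking the input length modulo 2; the second has 5 states tracking how much of the suffix `pqqq` has currently been matched. A product state is a pair (one from each), accepting exactly when both do. Minimizing collapses redundant product states.
With 6 states:
       p  q 
>  A   B  B 
   B   C  A 
   C   B  D 
   D   C  E 
   E   B  F 
 * F   C  A 
(> = start, * = accepting)

start=A; accept=F; A-p->B; A-q->B; B-p->C; B-q->A; C-p->B; C-q->D; D-p->C; D-q->E; E-p->B; E-q->F; F-p->C; F-q->A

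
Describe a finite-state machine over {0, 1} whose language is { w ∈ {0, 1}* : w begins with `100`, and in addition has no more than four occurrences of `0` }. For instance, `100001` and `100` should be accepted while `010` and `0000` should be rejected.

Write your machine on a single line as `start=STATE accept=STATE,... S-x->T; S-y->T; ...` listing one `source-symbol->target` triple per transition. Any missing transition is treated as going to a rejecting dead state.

Build one automaton per condition and run them in lockstep. One (5 states) tracks whether the input so far still matches the prefix `100`; the other (6 states) tracks the count of `0`s, saturating at 5. Each combined state is a pair, one component from each; accept when both components accept. Minimizing collapses redundant product states.
7 states suffice.
        0   1  
>  q0   q1  q2 
   q1   q1  q1 
   q2   q3  q1 
   q3   q4  q1 
 * q4   q5  q4 
 * q5   q6  q5 
 * q6   q1  q6 
(> = start, * = accepting)

start=q0; accept=q4,q5,q6; q0-0->q1; q0-1->q2; q1-0->q1; q1-1->q1; q2-0->q3; q2-1->q1; q3-0->q4; q3-1->q1; q4-0->q5; q4-1->q4; q5-0->q6; q5-1->q5; q6-0->q1; q6-1->q6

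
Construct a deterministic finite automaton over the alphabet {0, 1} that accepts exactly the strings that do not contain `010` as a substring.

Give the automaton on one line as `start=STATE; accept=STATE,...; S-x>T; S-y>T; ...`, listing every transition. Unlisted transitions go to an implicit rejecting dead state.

start=q0; accept=q0,q1,q2; q0-0>q1; q0-1>q0; q1-0>q1; q1-1>q2; q2-0>q3; q2-1>q0; q3-0>q3; q3-1>q3

This is the complement of 'contains `010`'. Use the same substring-matching states — q0 through q3 holding how much of `010` has just been matched — but flip the accepting set: everything except the trap q3 accepts.
4 states suffice.
        0   1  
>* q0   q1  q0 
 * q1   q1  q2 
 * q2   q3  q0 
   q3   q3  q3 
(> = start, * = accepting)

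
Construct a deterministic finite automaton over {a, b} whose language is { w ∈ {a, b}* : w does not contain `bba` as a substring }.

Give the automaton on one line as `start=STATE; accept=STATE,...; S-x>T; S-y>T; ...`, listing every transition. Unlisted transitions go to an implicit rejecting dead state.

start=q0; accept=q0,q1,q2; q0-a>q0; q0-b>q1; q1-a>q0; q1-b>q2; q2-a>q3; q2-b>q2; q3-a>q3; q3-b>q3

Track partial matches of the forbidden pattern `bba`. State q3 is a dead state reached once `bba` has occurred; every other state accepts. q0 means no part of `bba` is currently matched.
With 4 states:
        a   b  
>* q0   q0  q1 
 * q1   q0  q2 
 * q2   q3  q2 
   q3   q3  q3 
(> = start, * = accepting)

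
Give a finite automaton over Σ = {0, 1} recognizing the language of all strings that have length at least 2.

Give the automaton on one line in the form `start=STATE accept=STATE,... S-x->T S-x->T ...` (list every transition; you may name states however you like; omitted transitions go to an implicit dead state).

Count input length up to 3: every symbol moves from A toward D, which means 'more than 2' and absorbs. Accept from {C, D}.
       0  1 
>  A   B  B 
   B   C  C 
 * C   D  D 
 * D   D  D 
(> = start, * = accepting)

start=A accept=C,D A-0->B A-1->B B-0->C B-1->C C-0->D C-1->D D-0->D D-1->D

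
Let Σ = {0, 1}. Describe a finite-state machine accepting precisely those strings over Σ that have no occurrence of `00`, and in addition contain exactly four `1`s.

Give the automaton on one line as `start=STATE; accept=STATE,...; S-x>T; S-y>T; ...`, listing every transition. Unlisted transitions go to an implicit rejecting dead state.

start=S0; accept=S9,S10; S0-0>S1; S0-1>S2; S1-0>S3; S1-1>S2; S2-0>S4; S2-1>S5; S3-0>S3; S3-1>S3; S4-0>S3; S4-1>S5; S5-0>S6; S5-1>S7; S6-0>S3; S6-1>S7; S7-0>S8; S7-1>S9; S8-0>S3; S8-1>S9; S9-0>S10; S9-1>S3; S10-0>S3; S10-1>S3

Handle the two conditions separately and then intersect. One (3 states) tracks partial matches of the forbidden pattern `00`; the other (6 states) tracks the count of `1`s, saturating at 5. Each combined state is a pair, one component from each; accept when both components accept. After merging equivalent states the machine shrinks.
With 11 states:
          0    1  
>  S0     S1   S2 
   S1     S3   S2 
   S2     S4   S5 
   S3     S3   S3 
   S4     S3   S5 
   S5     S6   S7 
   S6     S3   S7 
   S7     S8   S9 
   S8     S3   S9 
 * S9    S10   S3 
 * S10    S3   S3 
(> = start, * = accepting)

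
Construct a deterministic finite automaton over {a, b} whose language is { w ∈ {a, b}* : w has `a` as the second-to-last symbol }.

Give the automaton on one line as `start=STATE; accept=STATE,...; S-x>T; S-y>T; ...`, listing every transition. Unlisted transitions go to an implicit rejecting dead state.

Because acceptance depends on a position counted from the end, the machine has to buffer the most recent 2 symbols. Make each state the string of the last up-to-2 symbols read; on input `x` shift the window left and append `x`. Accept when the buffered window has length 2 and begins with `a`.
7 states suffice.
        a   b  
>  q0   q1  q2 
   q1   q3  q4 
   q2   q5  q6 
 * q3   q3  q4 
 * q4   q5  q6 
   q5   q3  q4 
   q6   q5  q6 
(> = start, * = accepting)

start=q0; accept=q3,q4; q0-a>q1; q0-b>q2; q1-a>q3; q1-b>q4; q2-a>q5; q2-b>q6; q3-a>q3; q3-b>q4; q4-a>q5; q4-b>q6; q5-a>q3; q5-b>q4; q6-a>q5; q6-b>q6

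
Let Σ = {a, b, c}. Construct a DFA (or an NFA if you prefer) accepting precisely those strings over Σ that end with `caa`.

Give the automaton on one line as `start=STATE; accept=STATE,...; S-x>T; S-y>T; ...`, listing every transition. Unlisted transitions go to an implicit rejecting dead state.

start=s0; accept=s3; s0-a>s0; s0-b>s0; s0-c>s1; s1-a>s2; s1-b>s0; s1-c>s1; s2-a>s3; s2-b>s0; s2-c>s1; s3-a>s0; s3-b>s0; s3-c>s1

Remember how much of `caa` the current input suffix matches. State s0 means no match yet; s1 means the last symbol is `c`; s2 means the last 2 symbols are `ca`; s3 means the last 3 symbols are `caa`. Only s3 accepts. On a mismatch, fall back to the longest proper suffix that is still a prefix of `caa`.
With 4 states:
        a   b   c  
>  s0   s0  s0  s1 
   s1   s2  s0  s1 
   s2   s3  s0  s1 
 * s3   s0  s0  s1 
(> = start, * = accepting)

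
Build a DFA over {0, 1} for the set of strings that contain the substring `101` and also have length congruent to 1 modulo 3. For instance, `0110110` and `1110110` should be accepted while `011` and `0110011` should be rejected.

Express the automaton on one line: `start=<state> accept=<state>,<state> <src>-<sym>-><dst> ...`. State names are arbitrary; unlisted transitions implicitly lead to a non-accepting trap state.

start=q0 accept=q10 q0-0->q1 q0-1->q2 q1-0->q3 q1-1->q4 q2-0->q5 q2-1->q4 q3-0->q0 q3-1->q6 q4-0->q7 q4-1->q6 q5-0->q0 q5-1->q8 q6-0->q9 q6-1->q2 q7-0->q1 q7-1->q10 q8-0->q10 q8-1->q10 q9-0->q3 q9-1->q11 q10-0->q11 q10-1->q11 q11-0->q8 q11-1->q8

Run two small machines in parallel and take their product. One (4 states) tracks whether and how much of `101` has been seen; the other (3 states) tracks the input length modulo 3. Each combined state is a pair, one component from each; accept when both components accept.
          0    1  
>  q0     q1   q2 
   q1     q3   q4 
   q2     q5   q4 
   q3     q0   q6 
   q4     q7   q6 
   q5     q0   q8 
   q6     q9   q2 
   q7     q1  q10 
   q8    q10  q10 
   q9     q3  q11 
 * q10   q11  q11 
   q11    q8   q8 
(> = start, * = accepting)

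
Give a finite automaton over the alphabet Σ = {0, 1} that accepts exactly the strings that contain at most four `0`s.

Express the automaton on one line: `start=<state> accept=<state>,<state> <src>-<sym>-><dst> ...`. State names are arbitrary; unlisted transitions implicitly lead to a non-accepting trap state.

start=s0 accept=s0,s1,s2,s3,s4 s0-0->s1 s0-1->s0 s1-0->s2 s1-1->s1 s2-0->s3 s2-1->s2 s3-0->s4 s3-1->s3 s4-0->s5 s4-1->s4 s5-0->s5 s5-1->s5

Count `0`s, saturating at 5: states s0 through s4 mean 0 through 4 `0`s seen; s5 means more than 4. Each `0` increments (capped at s5); other symbols loop. Accept from {s0, s1, s2, s3, s4}.
With 6 states:
        0   1  
>* s0   s1  s0 
 * s1   s2  s1 
 * s2   s3  s2 
 * s3   s4  s3 
 * s4   s5  s4 
   s5   s5  s5 
(> = start, * = accepting)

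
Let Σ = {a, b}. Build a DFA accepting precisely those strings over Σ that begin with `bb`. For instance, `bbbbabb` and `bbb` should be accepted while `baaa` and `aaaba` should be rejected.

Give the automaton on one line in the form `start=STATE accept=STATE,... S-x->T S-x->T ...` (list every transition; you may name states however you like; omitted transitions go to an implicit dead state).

Walk along `bb` while the input agrees: from q0 take `b` to q1, and so on. Any deviation drops to the rejecting sink q3. Once q2 is reached the prefix is confirmed and every continuation is accepted.
        a   b  
>  q0   q3  q1 
   q1   q3  q2 
 * q2   q2  q2 
   q3   q3  q3 
(> = start, * = accepting)

start=q0 accept=q2 q0-a->q3 q0-b->q1 q1-a->q3 q1-b->q2 q2-a->q2 q2-b->q2 q3-a->q3 q3-b->q3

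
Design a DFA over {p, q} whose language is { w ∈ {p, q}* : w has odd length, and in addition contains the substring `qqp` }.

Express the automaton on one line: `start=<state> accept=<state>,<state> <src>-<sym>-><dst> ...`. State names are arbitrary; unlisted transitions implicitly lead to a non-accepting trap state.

Run two small machines in parallel and take their product. The first has 2 states tracking the input length modulo 2; the second has 4 states tracking whether and how much of `qqp` has been seen. A product state is a pair (one from each), accepting exactly when both do.
An 8-state machine:
        p   q  
>  S0   S1  S2 
   S1   S0  S3 
   S2   S0  S4 
   S3   S1  S5 
   S4   S6  S5 
   S5   S7  S4 
 * S6   S7  S7 
   S7   S6  S6 
(> = start, * = accepting)

start=S0 accept=S6 S0-p->S1 S0-q->S2 S1-p->S0 S1-q->S3 S2-p->S0 S2-q->S4 S3-p->S1 S3-q->S5 S4-p->S6 S4-q->S5 S5-p->S7 S5-q->S4 S6-p->S7 S6-q->S7 S7-p->S6 S7-q->S6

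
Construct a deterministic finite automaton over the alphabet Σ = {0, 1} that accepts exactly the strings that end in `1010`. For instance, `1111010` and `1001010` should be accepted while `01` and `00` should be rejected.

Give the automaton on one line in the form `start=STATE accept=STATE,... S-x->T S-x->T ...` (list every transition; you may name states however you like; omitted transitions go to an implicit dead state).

start=q0 accept=q4 q0-0->q0 q0-1->q1 q1-0->q2 q1-1->q1 q2-0->q0 q2-1->q3 q3-0->q4 q3-1->q1 q4-0->q0 q4-1->q3

Remember how much of `1010` the current input suffix matches. State q0 means no match yet; q1 means the last symbol is `1`; q2 means the last 2 symbols are `10`; q3 means the last 3 symbols are `101`; q4 means the last 4 symbols are `1010`. Only q4 accepts. On a mismatch, fall back to the longest proper suffix that is still a prefix of `1010`.
A 5-state machine:
        0   1  
>  q0   q0  q1 
   q1   q2  q1 
   q2   q0  q3 
   q3   q4  q1 
 * q4   q0  q3 
(> = start, * = accepting)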